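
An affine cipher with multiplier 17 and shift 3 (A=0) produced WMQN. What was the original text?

The inverse of 17 mod 26 is 23, since 17·23=391≡1. Apply D(y)=23·(y−3) mod 26:
W(22): 23·(22−3)=437≡21 → V
M(12): 23·(12−3)=207≡25 → Z
Q(16): 23·(16−3)=299≡13 → N
N(13): 23·(13−3)=230≡22 → W

VZNW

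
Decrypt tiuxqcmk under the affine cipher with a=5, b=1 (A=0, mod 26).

orjudvxh

The inverse of 5 mod 26 is 21, since 5·21=105≡1. Apply D(y)=21·(y−1) mod 26:
t(19): 21·(19−1)=378≡14 → o
i(8): 21·(8−1)=147≡17 → r
u(20): 21·(20−1)=399≡9 → j
x(23): 21·(23−1)=462≡20 → u
q(16): 21·(16−1)=315≡3 → d
c(2): 21·(2−1)=21 → v
m(12): 21·(12−1)=231≡23 → x
k(10): 21·(10−1)=189≡7 → h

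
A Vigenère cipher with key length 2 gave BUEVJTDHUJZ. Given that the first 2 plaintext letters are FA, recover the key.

Subtract each crib letter from the matching ciphertext letter (mod 26):
B(1)−F(5)=-4≡22 → W
U(20)−A(0)=20 → U

WU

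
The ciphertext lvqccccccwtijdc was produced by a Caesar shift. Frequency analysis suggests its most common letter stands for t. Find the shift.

The most frequent ciphertext letter is c (appears 7 times).
c is position 2; t is position 19.
Shift = -17≡9.

9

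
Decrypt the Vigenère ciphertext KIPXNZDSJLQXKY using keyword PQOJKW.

Repeat the key across the ciphertext: PQOJKWPQOJKWPQ
K(10)−P(15): -5≡21 → V
I(8)−Q(16): -8≡18 → S
P(15)−O(14): 1 → B
X(23)−J(9): 14 → O
N(13)−K(10): 3 → D
Z(25)−W(22): 3 → D
D(3)−P(15): -12≡14 → O
S(18)−Q(16): 2 → C
J(9)−O(14): -5≡21 → V
L(11)−J(9): 2 → C
Q(16)−K(10): 6 → G
X(23)−W(22): 1 → B
K(10)−P(15): -5≡21 → V
Y(24)−Q(16): 8 → I

VSBODDOCVCGBVI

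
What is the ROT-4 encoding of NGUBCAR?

N(13): 13+4=17 → R
G(6): 6+4=10 → K
U(20): 20+4=24 → Y
B(1): 1+4=5 → F
C(2): 2+4=6 → G
A(0): 0+4=4 → E
R(17): 17+4=21 → V

RKYFGEV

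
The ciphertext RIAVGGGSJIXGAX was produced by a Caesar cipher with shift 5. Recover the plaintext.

MDVQBBBNEDSBVS

R(17): 17−5=12 → M
I(8): 8−5=3 → D
A(0): 0−5=-5≡21 → V
V(21): 21−5=16 → Q
G(6): 6−5=1 → B
G(6): 6−5=1 → B
G(6): 6−5=1 → B
S(18): 18−5=13 → N
J(9): 9−5=4 → E
I(8): 8−5=3 → D
X(23): 23−5=18 → S
G(6): 6−5=1 → B
A(0): 0−5=-5≡21 → V
X(23): 23−5=18 → S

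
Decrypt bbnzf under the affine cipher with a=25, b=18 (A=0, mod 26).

rrftn

The inverse of 25 mod 26 is 25, since 25·25=625≡1. Apply D(y)=25·(y−18) mod 26:
b(1): 25·(1−18)=-425≡17 → r
b(1): 25·(1−18)=-425≡17 → r
n(13): 25·(13−18)=-125≡5 → f
z(25): 25·(25−18)=175≡19 → t
f(5): 25·(5−18)=-325≡13 → n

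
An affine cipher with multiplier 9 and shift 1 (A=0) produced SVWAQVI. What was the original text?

The inverse of 9 mod 26 is 3, since 9·3=27≡1. Apply D(y)=3·(y−1) mod 26:
S(18): 3·(18−1)=51≡25 → Z
V(21): 3·(21−1)=60≡8 → I
W(22): 3·(22−1)=63≡11 → L
A(0): 3·(0−1)=-3≡23 → X
Q(16): 3·(16−1)=45≡19 → T
V(21): 3·(21−1)=60≡8 → I
I(8): 3·(8−1)=21 → V

ZILXTIV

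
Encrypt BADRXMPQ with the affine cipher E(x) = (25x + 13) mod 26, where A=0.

MNKWQBYX

B(1): 25·1+13=38≡12 → M
A(0): 25·0+13=13 → N
D(3): 25·3+13=88≡10 → K
R(17): 25·17+13=438≡22 → W
X(23): 25·23+13=588≡16 → Q
M(12): 25·12+13=313≡1 → B
P(15): 25·15+13=388≡24 → Y
Q(16): 25·16+13=413≡23 → X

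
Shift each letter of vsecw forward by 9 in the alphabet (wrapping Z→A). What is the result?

v(21): 21+9=30≡4 → e
s(18): 18+9=27≡1 → b
e(4): 4+9=13 → n
c(2): 2+9=11 → l
w(22): 22+9=31≡5 → f

ebnlf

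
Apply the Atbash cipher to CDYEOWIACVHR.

C(2) → X(23)
D(3) → W(22)
Y(24) → B(1)
E(4) → V(21)
O(14) → L(11)
W(22) → D(3)
I(8) → R(17)
A(0) → Z(25)
C(2) → X(23)
V(21) → E(4)
H(7) → S(18)
R(17) → I(8)

XWBVLDRZXESI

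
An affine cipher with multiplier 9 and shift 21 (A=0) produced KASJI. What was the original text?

TPRQN

The inverse of 9 mod 26 is 3, since 9·3=27≡1. Apply D(y)=3·(y−21) mod 26:
K(10): 3·(10−21)=-33≡19 → T
A(0): 3·(0−21)=-63≡15 → P
S(18): 3·(18−21)=-9≡17 → R
J(9): 3·(9−21)=-36≡16 → Q
I(8): 3·(8−21)=-39≡13 → N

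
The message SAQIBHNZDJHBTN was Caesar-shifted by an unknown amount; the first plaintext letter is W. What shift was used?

From the crib: S(18)−W(22)=-4≡22, so the shift is 22.

22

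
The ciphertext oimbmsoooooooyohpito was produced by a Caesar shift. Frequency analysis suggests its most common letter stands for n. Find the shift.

The most frequent ciphertext letter is o (appears 10 times).
o is position 14; n is position 13.
Shift = 1.

1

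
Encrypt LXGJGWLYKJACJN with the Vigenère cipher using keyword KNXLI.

Repeat the key across the message: KNXLIKNXLIKNXL
L(11)+K(10): 21 → V
X(23)+N(13): 36≡10 → K
G(6)+X(23): 29≡3 → D
J(9)+L(11): 20 → U
G(6)+I(8): 14 → O
W(22)+K(10): 32≡6 → G
L(11)+N(13): 24 → Y
Y(24)+X(23): 47≡21 → V
K(10)+L(11): 21 → V
J(9)+I(8): 17 → R
A(0)+K(10): 10 → K
C(2)+N(13): 15 → P
J(9)+X(23): 32≡6 → G
N(13)+L(11): 24 → Y

VKDUOGYVVRKPGY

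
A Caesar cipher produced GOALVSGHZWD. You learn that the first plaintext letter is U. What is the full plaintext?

UCOZJGUVNKR

From the crib: G(6)−U(20)=-14≡12, so the shift is 12.
Subtract 12 from each ciphertext letter:
G(6): 6−12=-6≡20 → U
O(14): 14−12=2 → C
A(0): 0−12=-12≡14 → O
L(11): 11−12=-1≡25 → Z
V(21): 21−12=9 → J
S(18): 18−12=6 → G
G(6): 6−12=-6≡20 → U
H(7): 7−12=-5≡21 → V
Z(25): 25−12=13 → N
W(22): 22−12=10 → K
D(3): 3−12=-9≡17 → R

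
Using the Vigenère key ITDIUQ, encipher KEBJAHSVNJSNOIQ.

Repeat the key across the message: ITDIUQITDIUQITD
K(10)+I(8): 18 → S
E(4)+T(19): 23 → X
B(1)+D(3): 4 → E
J(9)+I(8): 17 → R
A(0)+U(20): 20 → U
H(7)+Q(16): 23 → X
S(18)+I(8): 26≡0 → A
V(21)+T(19): 40≡14 → O
N(13)+D(3): 16 → Q
J(9)+I(8): 17 → R
S(18)+U(20): 38≡12 → M
N(13)+Q(16): 29≡3 → D
O(14)+I(8): 22 → W
I(8)+T(19): 27≡1 → B
Q(16)+D(3): 19 → T

SXERUXAOQRMDWBT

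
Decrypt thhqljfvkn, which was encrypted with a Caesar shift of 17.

cqqzusoetw

t(19): 19−17=2 → c
h(7): 7−17=-10≡16 → q
h(7): 7−17=-10≡16 → q
q(16): 16−17=-1≡25 → z
l(11): 11−17=-6≡20 → u
j(9): 9−17=-8≡18 → s
f(5): 5−17=-12≡14 → o
v(21): 21−17=4 → e
k(10): 10−17=-7≡19 → t
n(13): 13−17=-4≡22 → w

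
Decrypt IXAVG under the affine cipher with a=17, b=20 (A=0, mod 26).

KRIXQ

The inverse of 17 mod 26 is 23, since 17·23=391≡1. Apply D(y)=23·(y−20) mod 26:
I(8): 23·(8−20)=-276≡10 → K
X(23): 23·(23−20)=69≡17 → R
A(0): 23·(0−20)=-460≡8 → I
V(21): 23·(21−20)=23 → X
G(6): 23·(6−20)=-322≡16 → Q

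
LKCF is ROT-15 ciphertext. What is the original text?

WVNQ

L(11): 11−15=-4≡22 → W
K(10): 10−15=-5≡21 → V
C(2): 2−15=-13≡13 → N
F(5): 5−15=-10≡16 → Q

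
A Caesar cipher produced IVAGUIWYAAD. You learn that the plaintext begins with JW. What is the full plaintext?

JWBHVJXZBBE

From the crib: I(8)−J(9)=-1≡25, so the shift is 25.
Subtract 25 from each ciphertext letter:
I(8): 8−25=-17≡9 → J
V(21): 21−25=-4≡22 → W
A(0): 0−25=-25≡1 → B
G(6): 6−25=-19≡7 → H
U(20): 20−25=-5≡21 → V
I(8): 8−25=-17≡9 → J
W(22): 22−25=-3≡23 → X
Y(24): 24−25=-1≡25 → Z
A(0): 0−25=-25≡1 → B
A(0): 0−25=-25≡1 → B
D(3): 3−25=-22≡4 → E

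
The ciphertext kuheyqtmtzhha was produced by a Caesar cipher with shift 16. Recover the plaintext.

k(10): 10−16=-6≡20 → u
u(20): 20−16=4 → e
h(7): 7−16=-9≡17 → r
e(4): 4−16=-12≡14 → o
y(24): 24−16=8 → i
q(16): 16−16=0 → a
t(19): 19−16=3 → d
m(12): 12−16=-4≡22 → w
t(19): 19−16=3 → d
z(25): 25−16=9 → j
h(7): 7−16=-9≡17 → r
h(7): 7−16=-9≡17 → r
a(0): 0−16=-16≡10 → k

ueroiadwdjrrk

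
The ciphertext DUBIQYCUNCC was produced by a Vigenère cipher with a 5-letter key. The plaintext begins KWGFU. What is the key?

Subtract each crib letter from the matching ciphertext letter (mod 26):
D(3)−K(10)=-7≡19 → T
U(20)−W(22)=-2≡24 → Y
B(1)−G(6)=-5≡21 → V
I(8)−F(5)=3 → D
Q(16)−U(20)=-4≡22 → W

TYVDW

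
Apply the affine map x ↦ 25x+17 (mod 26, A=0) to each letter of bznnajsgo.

b(1): 25·1+17=42≡16 → q
z(25): 25·25+17=642≡18 → s
n(13): 25·13+17=342≡4 → e
n(13): 25·13+17=342≡4 → e
a(0): 25·0+17=17 → r
j(9): 25·9+17=242≡8 → i
s(18): 25·18+17=467≡25 → z
g(6): 25·6+17=167≡11 → l
o(14): 25·14+17=367≡3 → d

qseerizld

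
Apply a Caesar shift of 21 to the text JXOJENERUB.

J(9): 9+21=30≡4 → E
X(23): 23+21=44≡18 → S
O(14): 14+21=35≡9 → J
J(9): 9+21=30≡4 → E
E(4): 4+21=25 → Z
N(13): 13+21=34≡8 → I
E(4): 4+21=25 → Z
R(17): 17+21=38≡12 → M
U(20): 20+21=41≡15 → P
B(1): 1+21=22 → W

ESJEZIZMPW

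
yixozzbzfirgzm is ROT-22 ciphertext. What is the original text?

y(24): 24−22=2 → c
i(8): 8−22=-14≡12 → m
x(23): 23−22=1 → b
o(14): 14−22=-8≡18 → s
z(25): 25−22=3 → d
z(25): 25−22=3 → d
b(1): 1−22=-21≡5 → f
z(25): 25−22=3 → d
f(5): 5−22=-17≡9 → j
i(8): 8−22=-14≡12 → m
r(17): 17−22=-5≡21 → v
g(6): 6−22=-16≡10 → k
z(25): 25−22=3 → d
m(12): 12−22=-10≡16 → q

cmbsddfdjmvkdq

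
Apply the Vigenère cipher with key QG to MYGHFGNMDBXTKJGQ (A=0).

Repeat the key across the message: QGQGQGQGQGQGQGQG
M(12)+Q(16): 28≡2 → C
Y(24)+G(6): 30≡4 → E
G(6)+Q(16): 22 → W
H(7)+G(6): 13 → N
F(5)+Q(16): 21 → V
G(6)+G(6): 12 → M
N(13)+Q(16): 29≡3 → D
M(12)+G(6): 18 → S
D(3)+Q(16): 19 → T
B(1)+G(6): 7 → H
X(23)+Q(16): 39≡13 → N
T(19)+G(6): 25 → Z
K(10)+Q(16): 26≡0 → A
J(9)+G(6): 15 → P
G(6)+Q(16): 22 → W
Q(16)+G(6): 22 → W

CEWNVMDSTHNZAPWW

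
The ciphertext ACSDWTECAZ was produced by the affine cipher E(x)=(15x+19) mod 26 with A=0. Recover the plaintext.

XLTSVAZLXQ

The inverse of 15 mod 26 is 7, since 15·7=105≡1. Apply D(y)=7·(y−19) mod 26:
A(0): 7·(0−19)=-133≡23 → X
C(2): 7·(2−19)=-119≡11 → L
S(18): 7·(18−19)=-7≡19 → T
D(3): 7·(3−19)=-112≡18 → S
W(22): 7·(22−19)=21 → V
T(19): 7·(19−19)=0 → A
E(4): 7·(4−19)=-105≡25 → Z
C(2): 7·(2−19)=-119≡11 → L
A(0): 7·(0−19)=-133≡23 → X
Z(25): 7·(25−19)=42≡16 → Q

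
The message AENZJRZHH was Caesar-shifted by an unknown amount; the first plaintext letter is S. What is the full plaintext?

From the crib: A(0)−S(18)=-18≡8, so the shift is 8.
Subtract 8 from each ciphertext letter:
A(0): 0−8=-8≡18 → S
E(4): 4−8=-4≡22 → W
N(13): 13−8=5 → F
Z(25): 25−8=17 → R
J(9): 9−8=1 → B
R(17): 17−8=9 → J
Z(25): 25−8=17 → R
H(7): 7−8=-1≡25 → Z
H(7): 7−8=-1≡25 → Z

SWFRBJRZZ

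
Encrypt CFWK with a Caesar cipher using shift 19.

C(2): 2+19=21 → V
F(5): 5+19=24 → Y
W(22): 22+19=41≡15 → P
K(10): 10+19=29≡3 → D

VYPD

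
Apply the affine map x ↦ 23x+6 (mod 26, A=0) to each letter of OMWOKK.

O(14): 23·14+6=328≡16 → Q
M(12): 23·12+6=282≡22 → W
W(22): 23·22+6=512≡18 → S
O(14): 23·14+6=328≡16 → Q
K(10): 23·10+6=236≡2 → C
K(10): 23·10+6=236≡2 → C

QWSQCC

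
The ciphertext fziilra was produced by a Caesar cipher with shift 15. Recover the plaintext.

f(5): 5−15=-10≡16 → q
z(25): 25−15=10 → k
i(8): 8−15=-7≡19 → t
i(8): 8−15=-7≡19 → t
l(11): 11−15=-4≡22 → w
r(17): 17−15=2 → c
a(0): 0−15=-15≡11 → l

qkttwcl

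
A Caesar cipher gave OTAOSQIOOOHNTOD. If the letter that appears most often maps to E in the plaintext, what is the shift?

The most frequent ciphertext letter is O (appears 6 times).
O is position 14; E is position 4.
Shift = 10.

10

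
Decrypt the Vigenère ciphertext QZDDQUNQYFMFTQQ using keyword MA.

EZRDEUBQMFAFHQE

Repeat the key across the ciphertext: MAMAMAMAMAMAMAM
Q(16)−M(12): 4 → E
Z(25)−A(0): 25 → Z
D(3)−M(12): -9≡17 → R
D(3)−A(0): 3 → D
Q(16)−M(12): 4 → E
U(20)−A(0): 20 → U
N(13)−M(12): 1 → B
Q(16)−A(0): 16 → Q
Y(24)−M(12): 12 → M
F(5)−A(0): 5 → F
M(12)−M(12): 0 → A
F(5)−A(0): 5 → F
T(19)−M(12): 7 → H
Q(16)−A(0): 16 → Q
Q(16)−M(12): 4 → E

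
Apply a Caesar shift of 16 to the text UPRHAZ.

KFHXQP

U(20): 20+16=36≡10 → K
P(15): 15+16=31≡5 → F
R(17): 17+16=33≡7 → H
H(7): 7+16=23 → X
A(0): 0+16=16 → Q
Z(25): 25+16=41≡15 → P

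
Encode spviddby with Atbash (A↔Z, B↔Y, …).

s(18) → h(7)
p(15) → k(10)
v(21) → e(4)
i(8) → r(17)
d(3) → w(22)
d(3) → w(22)
b(1) → y(24)
y(24) → b(1)

hkerwwyb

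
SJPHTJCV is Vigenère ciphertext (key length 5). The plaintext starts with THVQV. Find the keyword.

ZCURY

Subtract each crib letter from the matching ciphertext letter (mod 26):
S(18)−T(19)=-1≡25 → Z
J(9)−H(7)=2 → C
P(15)−V(21)=-6≡20 → U
H(7)−Q(16)=-9≡17 → R
T(19)−V(21)=-2≡24 → Y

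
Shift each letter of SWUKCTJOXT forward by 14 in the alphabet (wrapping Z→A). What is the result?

GKIYQHXCLH

S(18): 18+14=32≡6 → G
W(22): 22+14=36≡10 → K
U(20): 20+14=34≡8 → I
K(10): 10+14=24 → Y
C(2): 2+14=16 → Q
T(19): 19+14=33≡7 → H
J(9): 9+14=23 → X
O(14): 14+14=28≡2 → C
X(23): 23+14=37≡11 → L
T(19): 19+14=33≡7 → H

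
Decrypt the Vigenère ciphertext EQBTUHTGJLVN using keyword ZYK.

Repeat the key across the ciphertext: ZYKZYKZYKZYK
E(4)−Z(25): -21≡5 → F
Q(16)−Y(24): -8≡18 → S
B(1)−K(10): -9≡17 → R
T(19)−Z(25): -6≡20 → U
U(20)−Y(24): -4≡22 → W
H(7)−K(10): -3≡23 → X
T(19)−Z(25): -6≡20 → U
G(6)−Y(24): -18≡8 → I
J(9)−K(10): -1≡25 → Z
L(11)−Z(25): -14≡12 → M
V(21)−Y(24): -3≡23 → X
N(13)−K(10): 3 → D

FSRUWXUIZMXD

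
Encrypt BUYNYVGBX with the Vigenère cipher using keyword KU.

LOIHIPQVH

Repeat the key across the message: KUKUKUKUK
B(1)+K(10): 11 → L
U(20)+U(20): 40≡14 → O
Y(24)+K(10): 34≡8 → I
N(13)+U(20): 33≡7 → H
Y(24)+K(10): 34≡8 → I
V(21)+U(20): 41≡15 → P
G(6)+K(10): 16 → Q
B(1)+U(20): 21 → V
X(23)+K(10): 33≡7 → H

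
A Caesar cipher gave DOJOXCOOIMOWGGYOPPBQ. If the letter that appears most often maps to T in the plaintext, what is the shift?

The most frequent ciphertext letter is O (appears 6 times).
O is position 14; T is position 19.
Shift = -5≡21.

21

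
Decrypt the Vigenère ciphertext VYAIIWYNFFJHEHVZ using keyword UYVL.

BAFXOYDCLHOWKJAO

Repeat the key across the ciphertext: UYVLUYVLUYVLUYVL
V(21)−U(20): 1 → B
Y(24)−Y(24): 0 → A
A(0)−V(21): -21≡5 → F
I(8)−L(11): -3≡23 → X
I(8)−U(20): -12≡14 → O
W(22)−Y(24): -2≡24 → Y
Y(24)−V(21): 3 → D
N(13)−L(11): 2 → C
F(5)−U(20): -15≡11 → L
F(5)−Y(24): -19≡7 → H
J(9)−V(21): -12≡14 → O
H(7)−L(11): -4≡22 → W
E(4)−U(20): -16≡10 → K
H(7)−Y(24): -17≡9 → J
V(21)−V(21): 0 → A
Z(25)−L(11): 14 → O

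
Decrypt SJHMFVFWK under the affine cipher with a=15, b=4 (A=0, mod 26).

The inverse of 15 mod 26 is 7, since 15·7=105≡1. Apply D(y)=7·(y−4) mod 26:
S(18): 7·(18−4)=98≡20 → U
J(9): 7·(9−4)=35≡9 → J
H(7): 7·(7−4)=21 → V
M(12): 7·(12−4)=56≡4 → E
F(5): 7·(5−4)=7 → H
V(21): 7·(21−4)=119≡15 → P
F(5): 7·(5−4)=7 → H
W(22): 7·(22−4)=126≡22 → W
K(10): 7·(10−4)=42≡16 → Q

UJVEHPHWQ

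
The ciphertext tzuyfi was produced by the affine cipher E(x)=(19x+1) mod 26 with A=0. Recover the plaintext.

qebtsz

The inverse of 19 mod 26 is 11, since 19·11=209≡1. Apply D(y)=11·(y−1) mod 26:
t(19): 11·(19−1)=198≡16 → q
z(25): 11·(25−1)=264≡4 → e
u(20): 11·(20−1)=209≡1 → b
y(24): 11·(24−1)=253≡19 → t
f(5): 11·(5−1)=44≡18 → s
i(8): 11·(8−1)=77≡25 → z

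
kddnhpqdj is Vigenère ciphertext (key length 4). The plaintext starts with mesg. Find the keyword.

yzlh

Subtract each crib letter from the matching ciphertext letter (mod 26):
k(10)−m(12)=-2≡24 → y
d(3)−e(4)=-1≡25 → z
d(3)−s(18)=-15≡11 → l
n(13)−g(6)=7 → h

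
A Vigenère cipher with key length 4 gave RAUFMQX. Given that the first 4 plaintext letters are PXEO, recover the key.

CDQR

Subtract each crib letter from the matching ciphertext letter (mod 26):
R(17)−P(15)=2 → C
A(0)−X(23)=-23≡3 → D
U(20)−E(4)=16 → Q
F(5)−O(14)=-9≡17 → R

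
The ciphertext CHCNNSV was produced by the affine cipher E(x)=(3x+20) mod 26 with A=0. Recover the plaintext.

UNUPPIJ

The inverse of 3 mod 26 is 9, since 3·9=27≡1. Apply D(y)=9·(y−20) mod 26:
C(2): 9·(2−20)=-162≡20 → U
H(7): 9·(7−20)=-117≡13 → N
C(2): 9·(2−20)=-162≡20 → U
N(13): 9·(13−20)=-63≡15 → P
N(13): 9·(13−20)=-63≡15 → P
S(18): 9·(18−20)=-18≡8 → I
V(21): 9·(21−20)=9 → J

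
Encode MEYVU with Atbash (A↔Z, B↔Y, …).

NVBEF

M(12) → N(13)
E(4) → V(21)
Y(24) → B(1)
V(21) → E(4)
U(20) → F(5)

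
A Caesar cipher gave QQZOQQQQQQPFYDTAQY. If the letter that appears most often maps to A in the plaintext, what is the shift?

The most frequent ciphertext letter is Q (appears 9 times).
Q is position 16; A is position 0.
Shift = 16.

16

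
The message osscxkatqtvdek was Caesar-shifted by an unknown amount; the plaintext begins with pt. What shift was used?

From the crib: o(14)−p(15)=-1≡25, so the shift is 25.

25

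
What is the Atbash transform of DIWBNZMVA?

WRDYMANEZ

D(3) → W(22)
I(8) → R(17)
W(22) → D(3)
B(1) → Y(24)
N(13) → M(12)
Z(25) → A(0)
M(12) → N(13)
V(21) → E(4)
A(0) → Z(25)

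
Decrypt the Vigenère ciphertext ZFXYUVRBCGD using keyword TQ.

GPEIBFYLJQK

Repeat the key across the ciphertext: TQTQTQTQTQT
Z(25)−T(19): 6 → G
F(5)−Q(16): -11≡15 → P
X(23)−T(19): 4 → E
Y(24)−Q(16): 8 → I
U(20)−T(19): 1 → B
V(21)−Q(16): 5 → F
R(17)−T(19): -2≡24 → Y
B(1)−Q(16): -15≡11 → L
C(2)−T(19): -17≡9 → J
G(6)−Q(16): -10≡16 → Q
D(3)−T(19): -16≡10 → K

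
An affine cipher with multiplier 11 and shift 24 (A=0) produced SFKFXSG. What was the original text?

QDUDHQW

The inverse of 11 mod 26 is 19, since 11·19=209≡1. Apply D(y)=19·(y−24) mod 26:
S(18): 19·(18−24)=-114≡16 → Q
F(5): 19·(5−24)=-361≡3 → D
K(10): 19·(10−24)=-266≡20 → U
F(5): 19·(5−24)=-361≡3 → D
X(23): 19·(23−24)=-19≡7 → H
S(18): 19·(18−24)=-114≡16 → Q
G(6): 19·(6−24)=-342≡22 → W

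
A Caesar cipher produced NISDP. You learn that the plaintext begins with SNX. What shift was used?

21

From the crib: N(13)−S(18)=-5≡21, so the shift is 21.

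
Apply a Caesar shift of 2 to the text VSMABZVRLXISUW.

V(21): 21+2=23 → X
S(18): 18+2=20 → U
M(12): 12+2=14 → O
A(0): 0+2=2 → C
B(1): 1+2=3 → D
Z(25): 25+2=27≡1 → B
V(21): 21+2=23 → X
R(17): 17+2=19 → T
L(11): 11+2=13 → N
X(23): 23+2=25 → Z
I(8): 8+2=10 → K
S(18): 18+2=20 → U
U(20): 20+2=22 → W
W(22): 22+2=24 → Y

XUOCDBXTNZKUWY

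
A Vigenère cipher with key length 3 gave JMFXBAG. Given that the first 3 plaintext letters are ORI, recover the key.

Subtract each crib letter from the matching ciphertext letter (mod 26):
J(9)−O(14)=-5≡21 → V
M(12)−R(17)=-5≡21 → V
F(5)−I(8)=-3≡23 → X

VVX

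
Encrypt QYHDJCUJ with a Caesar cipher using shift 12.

CKTPVOGV

Q(16): 16+12=28≡2 → C
Y(24): 24+12=36≡10 → K
H(7): 7+12=19 → T
D(3): 3+12=15 → P
J(9): 9+12=21 → V
C(2): 2+12=14 → O
U(20): 20+12=32≡6 → G
J(9): 9+12=21 → V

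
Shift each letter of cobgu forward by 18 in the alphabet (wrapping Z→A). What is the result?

c(2): 2+18=20 → u
o(14): 14+18=32≡6 → g
b(1): 1+18=19 → t
g(6): 6+18=24 → y
u(20): 20+18=38≡12 → m

ugtym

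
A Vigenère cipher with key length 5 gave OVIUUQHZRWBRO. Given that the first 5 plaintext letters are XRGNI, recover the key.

RECHM

Subtract each crib letter from the matching ciphertext letter (mod 26):
O(14)−X(23)=-9≡17 → R
V(21)−R(17)=4 → E
I(8)−G(6)=2 → C
U(20)−N(13)=7 → H
U(20)−I(8)=12 → M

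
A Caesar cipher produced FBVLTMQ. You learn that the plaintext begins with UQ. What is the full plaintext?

From the crib: F(5)−U(20)=-15≡11, so the shift is 11.
Subtract 11 from each ciphertext letter:
F(5): 5−11=-6≡20 → U
B(1): 1−11=-10≡16 → Q
V(21): 21−11=10 → K
L(11): 11−11=0 → A
T(19): 19−11=8 → I
M(12): 12−11=1 → B
Q(16): 16−11=5 → F

UQKAIBF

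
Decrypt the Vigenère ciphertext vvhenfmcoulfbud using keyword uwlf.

bzwztjbxuyaahys

Repeat the key across the ciphertext: uwlfuwlfuwlfuwl
v(21)−u(20): 1 → b
v(21)−w(22): -1≡25 → z
h(7)−l(11): -4≡22 → w
e(4)−f(5): -1≡25 → z
n(13)−u(20): -7≡19 → t
f(5)−w(22): -17≡9 → j
m(12)−l(11): 1 → b
c(2)−f(5): -3≡23 → x
o(14)−u(20): -6≡20 → u
u(20)−w(22): -2≡24 → y
l(11)−l(11): 0 → a
f(5)−f(5): 0 → a
b(1)−u(20): -19≡7 → h
u(20)−w(22): -2≡24 → y
d(3)−l(11): -8≡18 → s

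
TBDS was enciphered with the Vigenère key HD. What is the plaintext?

Repeat the key across the ciphertext: HDHD
T(19)−H(7): 12 → M
B(1)−D(3): -2≡24 → Y
D(3)−H(7): -4≡22 → W
S(18)−D(3): 15 → P

MYWP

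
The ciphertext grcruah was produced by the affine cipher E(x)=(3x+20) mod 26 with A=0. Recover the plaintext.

ezuzacn

The inverse of 3 mod 26 is 9, since 3·9=27≡1. Apply D(y)=9·(y−20) mod 26:
g(6): 9·(6−20)=-126≡4 → e
r(17): 9·(17−20)=-27≡25 → z
c(2): 9·(2−20)=-162≡20 → u
r(17): 9·(17−20)=-27≡25 → z
u(20): 9·(20−20)=0 → a
a(0): 9·(0−20)=-180≡2 → c
h(7): 9·(7−20)=-117≡13 → n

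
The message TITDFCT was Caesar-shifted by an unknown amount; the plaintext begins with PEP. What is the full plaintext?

PEPZBYP

From the crib: T(19)−P(15)=4, so the shift is 4.
Subtract 4 from each ciphertext letter:
T(19): 19−4=15 → P
I(8): 8−4=4 → E
T(19): 19−4=15 → P
D(3): 3−4=-1≡25 → Z
F(5): 5−4=1 → B
C(2): 2−4=-2≡24 → Y
T(19): 19−4=15 → P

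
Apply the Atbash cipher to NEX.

MVC

N(13) → M(12)
E(4) → V(21)
X(23) → C(2)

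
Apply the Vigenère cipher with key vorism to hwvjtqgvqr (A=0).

ckmrlcbjhz

Repeat the key across the message: vorismvori
h(7)+v(21): 28≡2 → c
w(22)+o(14): 36≡10 → k
v(21)+r(17): 38≡12 → m
j(9)+i(8): 17 → r
t(19)+s(18): 37≡11 → l
q(16)+m(12): 28≡2 → c
g(6)+v(21): 27≡1 → b
v(21)+o(14): 35≡9 → j
q(16)+r(17): 33≡7 → h
r(17)+i(8): 25 → z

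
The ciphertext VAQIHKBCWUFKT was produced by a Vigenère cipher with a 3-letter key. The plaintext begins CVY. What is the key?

Subtract each crib letter from the matching ciphertext letter (mod 26):
V(21)−C(2)=19 → T
A(0)−V(21)=-21≡5 → F
Q(16)−Y(24)=-8≡18 → S

TFS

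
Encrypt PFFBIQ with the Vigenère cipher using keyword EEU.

Repeat the key across the message: EEUEEU
P(15)+E(4): 19 → T
F(5)+E(4): 9 → J
F(5)+U(20): 25 → Z
B(1)+E(4): 5 → F
I(8)+E(4): 12 → M
Q(16)+U(20): 36≡10 → K

TJZFMK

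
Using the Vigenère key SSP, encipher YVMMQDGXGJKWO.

QNBEISYPVBCLG

Repeat the key across the message: SSPSSPSSPSSPS
Y(24)+S(18): 42≡16 → Q
V(21)+S(18): 39≡13 → N
M(12)+P(15): 27≡1 → B
M(12)+S(18): 30≡4 → E
Q(16)+S(18): 34≡8 → I
D(3)+P(15): 18 → S
G(6)+S(18): 24 → Y
X(23)+S(18): 41≡15 → P
G(6)+P(15): 21 → V
J(9)+S(18): 27≡1 → B
K(10)+S(18): 28≡2 → C
W(22)+P(15): 37≡11 → L
O(14)+S(18): 32≡6 → G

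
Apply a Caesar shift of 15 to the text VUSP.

KJHE

V(21): 21+15=36≡10 → K
U(20): 20+15=35≡9 → J
S(18): 18+15=33≡7 → H
P(15): 15+15=30≡4 → E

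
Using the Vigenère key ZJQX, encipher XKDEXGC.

Repeat the key across the message: ZJQXZJQ
X(23)+Z(25): 48≡22 → W
K(10)+J(9): 19 → T
D(3)+Q(16): 19 → T
E(4)+X(23): 27≡1 → B
X(23)+Z(25): 48≡22 → W
G(6)+J(9): 15 → P
C(2)+Q(16): 18 → S

WTTBWPS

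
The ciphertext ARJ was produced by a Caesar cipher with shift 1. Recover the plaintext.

A(0): 0−1=-1≡25 → Z
R(17): 17−1=16 → Q
J(9): 9−1=8 → I

ZQI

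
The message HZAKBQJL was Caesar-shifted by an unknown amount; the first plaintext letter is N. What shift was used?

From the crib: H(7)−N(13)=-6≡20, so the shift is 20.

20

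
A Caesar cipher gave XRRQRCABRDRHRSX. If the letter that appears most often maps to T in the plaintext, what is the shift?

The most frequent ciphertext letter is R (appears 6 times).
R is position 17; T is position 19.
Shift = -2≡24.

24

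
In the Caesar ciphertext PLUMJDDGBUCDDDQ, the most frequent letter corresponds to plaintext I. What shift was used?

21

The most frequent ciphertext letter is D (appears 5 times).
D is position 3; I is position 8.
Shift = -5≡21.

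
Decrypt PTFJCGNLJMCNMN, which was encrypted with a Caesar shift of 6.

JNZDWAHFDGWHGH

P(15): 15−6=9 → J
T(19): 19−6=13 → N
F(5): 5−6=-1≡25 → Z
J(9): 9−6=3 → D
C(2): 2−6=-4≡22 → W
G(6): 6−6=0 → A
N(13): 13−6=7 → H
L(11): 11−6=5 → F
J(9): 9−6=3 → D
M(12): 12−6=6 → G
C(2): 2−6=-4≡22 → W
N(13): 13−6=7 → H
M(12): 12−6=6 → G
N(13): 13−6=7 → H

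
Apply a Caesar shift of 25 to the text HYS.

H(7): 7+25=32≡6 → G
Y(24): 24+25=49≡23 → X
S(18): 18+25=43≡17 → R

GXR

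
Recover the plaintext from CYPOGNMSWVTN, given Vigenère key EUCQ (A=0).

Repeat the key across the ciphertext: EUCQEUCQEUCQ
C(2)−E(4): -2≡24 → Y
Y(24)−U(20): 4 → E
P(15)−C(2): 13 → N
O(14)−Q(16): -2≡24 → Y
G(6)−E(4): 2 → C
N(13)−U(20): -7≡19 → T
M(12)−C(2): 10 → K
S(18)−Q(16): 2 → C
W(22)−E(4): 18 → S
V(21)−U(20): 1 → B
T(19)−C(2): 17 → R
N(13)−Q(16): -3≡23 → X

YENYCTKCSBRX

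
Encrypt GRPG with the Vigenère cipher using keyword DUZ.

JLOJ

Repeat the key across the message: DUZD
G(6)+D(3): 9 → J
R(17)+U(20): 37≡11 → L
P(15)+Z(25): 40≡14 → O
G(6)+D(3): 9 → J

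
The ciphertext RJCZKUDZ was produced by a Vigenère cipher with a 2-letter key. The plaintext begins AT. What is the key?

RQ

Subtract each crib letter from the matching ciphertext letter (mod 26):
R(17)−A(0)=17 → R
J(9)−T(19)=-10≡16 → Q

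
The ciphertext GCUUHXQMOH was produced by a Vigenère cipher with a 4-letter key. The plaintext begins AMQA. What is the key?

Subtract each crib letter from the matching ciphertext letter (mod 26):
G(6)−A(0)=6 → G
C(2)−M(12)=-10≡16 → Q
U(20)−Q(16)=4 → E
U(20)−A(0)=20 → U

GQEU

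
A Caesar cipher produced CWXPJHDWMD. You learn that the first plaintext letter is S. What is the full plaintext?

SMNFZXTMCT

From the crib: C(2)−S(18)=-16≡10, so the shift is 10.
Subtract 10 from each ciphertext letter:
C(2): 2−10=-8≡18 → S
W(22): 22−10=12 → M
X(23): 23−10=13 → N
P(15): 15−10=5 → F
J(9): 9−10=-1≡25 → Z
H(7): 7−10=-3≡23 → X
D(3): 3−10=-7≡19 → T
W(22): 22−10=12 → M
M(12): 12−10=2 → C
D(3): 3−10=-7≡19 → T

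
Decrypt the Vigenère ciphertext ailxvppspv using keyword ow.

mmxbhtbwbz

Repeat the key across the ciphertext: owowowowow
a(0)−o(14): -14≡12 → m
i(8)−w(22): -14≡12 → m
l(11)−o(14): -3≡23 → x
x(23)−w(22): 1 → b
v(21)−o(14): 7 → h
p(15)−w(22): -7≡19 → t
p(15)−o(14): 1 → b
s(18)−w(22): -4≡22 → w
p(15)−o(14): 1 → b
v(21)−w(22): -1≡25 → z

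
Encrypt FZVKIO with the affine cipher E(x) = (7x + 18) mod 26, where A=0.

BLJKWM

F(5): 7·5+18=53≡1 → B
Z(25): 7·25+18=193≡11 → L
V(21): 7·21+18=165≡9 → J
K(10): 7·10+18=88≡10 → K
I(8): 7·8+18=74≡22 → W
O(14): 7·14+18=116≡12 → M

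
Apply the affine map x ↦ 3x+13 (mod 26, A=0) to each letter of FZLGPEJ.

F(5): 3·5+13=28≡2 → C
Z(25): 3·25+13=88≡10 → K
L(11): 3·11+13=46≡20 → U
G(6): 3·6+13=31≡5 → F
P(15): 3·15+13=58≡6 → G
E(4): 3·4+13=25 → Z
J(9): 3·9+13=40≡14 → O

CKUFGZO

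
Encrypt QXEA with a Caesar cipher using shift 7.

XELH

Q(16): 16+7=23 → X
X(23): 23+7=30≡4 → E
E(4): 4+7=11 → L
A(0): 0+7=7 → H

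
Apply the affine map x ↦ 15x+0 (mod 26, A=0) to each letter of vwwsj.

v(21): 15·21+0=315≡3 → d
w(22): 15·22+0=330≡18 → s
w(22): 15·22+0=330≡18 → s
s(18): 15·18+0=270≡10 → k
j(9): 15·9+0=135≡5 → f

dsskf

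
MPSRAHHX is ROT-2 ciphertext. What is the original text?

M(12): 12−2=10 → K
P(15): 15−2=13 → N
S(18): 18−2=16 → Q
R(17): 17−2=15 → P
A(0): 0−2=-2≡24 → Y
H(7): 7−2=5 → F
H(7): 7−2=5 → F
X(23): 23−2=21 → V

KNQPYFFV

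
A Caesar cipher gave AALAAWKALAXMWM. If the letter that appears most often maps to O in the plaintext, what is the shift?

12

The most frequent ciphertext letter is A (appears 6 times).
A is position 0; O is position 14.
Shift = -14≡12.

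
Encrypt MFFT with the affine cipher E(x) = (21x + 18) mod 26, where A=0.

M(12): 21·12+18=270≡10 → K
F(5): 21·5+18=123≡19 → T
F(5): 21·5+18=123≡19 → T
T(19): 21·19+18=417≡1 → B

KTTB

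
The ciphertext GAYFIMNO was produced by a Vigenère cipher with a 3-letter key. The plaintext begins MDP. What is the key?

Subtract each crib letter from the matching ciphertext letter (mod 26):
G(6)−M(12)=-6≡20 → U
A(0)−D(3)=-3≡23 → X
Y(24)−P(15)=9 → J

UXJ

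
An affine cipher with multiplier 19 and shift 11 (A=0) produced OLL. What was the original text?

The inverse of 19 mod 26 is 11, since 19·11=209≡1. Apply D(y)=11·(y−11) mod 26:
O(14): 11·(14−11)=33≡7 → H
L(11): 11·(11−11)=0 → A
L(11): 11·(11−11)=0 → A

HAA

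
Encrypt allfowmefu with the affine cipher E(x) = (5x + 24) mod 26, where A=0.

ybbxqegsxu

a(0): 5·0+24=24 → y
l(11): 5·11+24=79≡1 → b
l(11): 5·11+24=79≡1 → b
f(5): 5·5+24=49≡23 → x
o(14): 5·14+24=94≡16 → q
w(22): 5·22+24=134≡4 → e
m(12): 5·12+24=84≡6 → g
e(4): 5·4+24=44≡18 → s
f(5): 5·5+24=49≡23 → x
u(20): 5·20+24=124≡20 → u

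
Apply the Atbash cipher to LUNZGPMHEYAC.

OFMATKNSVBZX

L(11) → O(14)
U(20) → F(5)
N(13) → M(12)
Z(25) → A(0)
G(6) → T(19)
P(15) → K(10)
M(12) → N(13)
H(7) → S(18)
E(4) → V(21)
Y(24) → B(1)
A(0) → Z(25)
C(2) → X(23)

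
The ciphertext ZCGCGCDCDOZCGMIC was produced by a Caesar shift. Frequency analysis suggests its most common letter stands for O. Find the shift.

The most frequent ciphertext letter is C (appears 6 times).
C is position 2; O is position 14.
Shift = -12≡14.

14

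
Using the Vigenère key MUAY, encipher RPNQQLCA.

Repeat the key across the message: MUAYMUAY
R(17)+M(12): 29≡3 → D
P(15)+U(20): 35≡9 → J
N(13)+A(0): 13 → N
Q(16)+Y(24): 40≡14 → O
Q(16)+M(12): 28≡2 → C
L(11)+U(20): 31≡5 → F
C(2)+A(0): 2 → C
A(0)+Y(24): 24 → Y

DJNOCFCY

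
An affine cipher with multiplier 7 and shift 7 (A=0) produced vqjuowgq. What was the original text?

cfenbrlf

The inverse of 7 mod 26 is 15, since 7·15=105≡1. Apply D(y)=15·(y−7) mod 26:
v(21): 15·(21−7)=210≡2 → c
q(16): 15·(16−7)=135≡5 → f
j(9): 15·(9−7)=30≡4 → e
u(20): 15·(20−7)=195≡13 → n
o(14): 15·(14−7)=105≡1 → b
w(22): 15·(22−7)=225≡17 → r
g(6): 15·(6−7)=-15≡11 → l
q(16): 15·(16−7)=135≡5 → f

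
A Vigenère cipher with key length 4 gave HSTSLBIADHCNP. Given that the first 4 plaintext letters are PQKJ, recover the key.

SCJJ

Subtract each crib letter from the matching ciphertext letter (mod 26):
H(7)−P(15)=-8≡18 → S
S(18)−Q(16)=2 → C
T(19)−K(10)=9 → J
S(18)−J(9)=9 → J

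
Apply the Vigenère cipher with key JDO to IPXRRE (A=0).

RSLAUS

Repeat the key across the message: JDOJDO
I(8)+J(9): 17 → R
P(15)+D(3): 18 → S
X(23)+O(14): 37≡11 → L
R(17)+J(9): 26≡0 → A
R(17)+D(3): 20 → U
E(4)+O(14): 18 → S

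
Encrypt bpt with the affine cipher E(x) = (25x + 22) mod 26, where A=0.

vhd

b(1): 25·1+22=47≡21 → v
p(15): 25·15+22=397≡7 → h
t(19): 25·19+22=497≡3 → d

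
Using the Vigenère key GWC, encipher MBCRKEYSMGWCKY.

Repeat the key across the message: GWCGWCGWCGWCGW
M(12)+G(6): 18 → S
B(1)+W(22): 23 → X
C(2)+C(2): 4 → E
R(17)+G(6): 23 → X
K(10)+W(22): 32≡6 → G
E(4)+C(2): 6 → G
Y(24)+G(6): 30≡4 → E
S(18)+W(22): 40≡14 → O
M(12)+C(2): 14 → O
G(6)+G(6): 12 → M
W(22)+W(22): 44≡18 → S
C(2)+C(2): 4 → E
K(10)+G(6): 16 → Q
Y(24)+W(22): 46≡20 → U

SXEXGGEOOMSEQU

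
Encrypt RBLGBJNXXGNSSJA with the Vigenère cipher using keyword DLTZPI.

Repeat the key across the message: DLTZPIDLTZPIDLT
R(17)+D(3): 20 → U
B(1)+L(11): 12 → M
L(11)+T(19): 30≡4 → E
G(6)+Z(25): 31≡5 → F
B(1)+P(15): 16 → Q
J(9)+I(8): 17 → R
N(13)+D(3): 16 → Q
X(23)+L(11): 34≡8 → I
X(23)+T(19): 42≡16 → Q
G(6)+Z(25): 31≡5 → F
N(13)+P(15): 28≡2 → C
S(18)+I(8): 26≡0 → A
S(18)+D(3): 21 → V
J(9)+L(11): 20 → U
A(0)+T(19): 19 → T

UMEFQRQIQFCAVUT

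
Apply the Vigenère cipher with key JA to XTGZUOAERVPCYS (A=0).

Repeat the key across the message: JAJAJAJAJAJAJA
X(23)+J(9): 32≡6 → G
T(19)+A(0): 19 → T
G(6)+J(9): 15 → P
Z(25)+A(0): 25 → Z
U(20)+J(9): 29≡3 → D
O(14)+A(0): 14 → O
A(0)+J(9): 9 → J
E(4)+A(0): 4 → E
R(17)+J(9): 26≡0 → A
V(21)+A(0): 21 → V
P(15)+J(9): 24 → Y
C(2)+A(0): 2 → C
Y(24)+J(9): 33≡7 → H
S(18)+A(0): 18 → S

GTPZDOJEAVYCHS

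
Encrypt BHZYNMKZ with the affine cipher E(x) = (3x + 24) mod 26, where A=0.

BTVSLICV

B(1): 3·1+24=27≡1 → B
H(7): 3·7+24=45≡19 → T
Z(25): 3·25+24=99≡21 → V
Y(24): 3·24+24=96≡18 → S
N(13): 3·13+24=63≡11 → L
M(12): 3·12+24=60≡8 → I
K(10): 3·10+24=54≡2 → C
Z(25): 3·25+24=99≡21 → V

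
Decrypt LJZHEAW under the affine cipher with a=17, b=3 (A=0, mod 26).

The inverse of 17 mod 26 is 23, since 17·23=391≡1. Apply D(y)=23·(y−3) mod 26:
L(11): 23·(11−3)=184≡2 → C
J(9): 23·(9−3)=138≡8 → I
Z(25): 23·(25−3)=506≡12 → M
H(7): 23·(7−3)=92≡14 → O
E(4): 23·(4−3)=23 → X
A(0): 23·(0−3)=-69≡9 → J
W(22): 23·(22−3)=437≡21 → V

CIMOXJV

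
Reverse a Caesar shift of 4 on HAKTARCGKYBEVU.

DWGPWNYCGUXARQ

H(7): 7−4=3 → D
A(0): 0−4=-4≡22 → W
K(10): 10−4=6 → G
T(19): 19−4=15 → P
A(0): 0−4=-4≡22 → W
R(17): 17−4=13 → N
C(2): 2−4=-2≡24 → Y
G(6): 6−4=2 → C
K(10): 10−4=6 → G
Y(24): 24−4=20 → U
B(1): 1−4=-3≡23 → X
E(4): 4−4=0 → A
V(21): 21−4=17 → R
U(20): 20−4=16 → Q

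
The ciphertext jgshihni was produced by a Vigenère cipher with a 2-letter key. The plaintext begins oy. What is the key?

vi

Subtract each crib letter from the matching ciphertext letter (mod 26):
j(9)−o(14)=-5≡21 → v
g(6)−y(24)=-18≡8 → i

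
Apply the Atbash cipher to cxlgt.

c(2) → x(23)
x(23) → c(2)
l(11) → o(14)
g(6) → t(19)
t(19) → g(6)

xcotg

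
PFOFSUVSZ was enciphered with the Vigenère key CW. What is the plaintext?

NJMJQYTWX

Repeat the key across the ciphertext: CWCWCWCWC
P(15)−C(2): 13 → N
F(5)−W(22): -17≡9 → J
O(14)−C(2): 12 → M
F(5)−W(22): -17≡9 → J
S(18)−C(2): 16 → Q
U(20)−W(22): -2≡24 → Y
V(21)−C(2): 19 → T
S(18)−W(22): -4≡22 → W
Z(25)−C(2): 23 → X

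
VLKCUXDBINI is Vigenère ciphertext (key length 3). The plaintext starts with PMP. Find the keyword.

GZV

Subtract each crib letter from the matching ciphertext letter (mod 26):
V(21)−P(15)=6 → G
L(11)−M(12)=-1≡25 → Z
K(10)−P(15)=-5≡21 → V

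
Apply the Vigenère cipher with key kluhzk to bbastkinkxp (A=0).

lmuzsusyeeo

Repeat the key across the message: kluhzkkluhz
b(1)+k(10): 11 → l
b(1)+l(11): 12 → m
a(0)+u(20): 20 → u
s(18)+h(7): 25 → z
t(19)+z(25): 44≡18 → s
k(10)+k(10): 20 → u
i(8)+k(10): 18 → s
n(13)+l(11): 24 → y
k(10)+u(20): 30≡4 → e
x(23)+h(7): 30≡4 → e
p(15)+z(25): 40≡14 → o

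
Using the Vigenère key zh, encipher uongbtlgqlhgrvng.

Repeat the key across the message: zhzhzhzhzhzhzhzh
u(20)+z(25): 45≡19 → t
o(14)+h(7): 21 → v
n(13)+z(25): 38≡12 → m
g(6)+h(7): 13 → n
b(1)+z(25): 26≡0 → a
t(19)+h(7): 26≡0 → a
l(11)+z(25): 36≡10 → k
g(6)+h(7): 13 → n
q(16)+z(25): 41≡15 → p
l(11)+h(7): 18 → s
h(7)+z(25): 32≡6 → g
g(6)+h(7): 13 → n
r(17)+z(25): 42≡16 → q
v(21)+h(7): 28≡2 → c
n(13)+z(25): 38≡12 → m
g(6)+h(7): 13 → n

tvmnaaknpsgnqcmn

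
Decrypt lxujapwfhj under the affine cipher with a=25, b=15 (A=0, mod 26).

esvgpatkig

The inverse of 25 mod 26 is 25, since 25·25=625≡1. Apply D(y)=25·(y−15) mod 26:
l(11): 25·(11−15)=-100≡4 → e
x(23): 25·(23−15)=200≡18 → s
u(20): 25·(20−15)=125≡21 → v
j(9): 25·(9−15)=-150≡6 → g
a(0): 25·(0−15)=-375≡15 → p
p(15): 25·(15−15)=0 → a
w(22): 25·(22−15)=175≡19 → t
f(5): 25·(5−15)=-250≡10 → k
h(7): 25·(7−15)=-200≡8 → i
j(9): 25·(9−15)=-150≡6 → g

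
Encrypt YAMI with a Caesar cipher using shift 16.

Y(24): 24+16=40≡14 → O
A(0): 0+16=16 → Q
M(12): 12+16=28≡2 → C
I(8): 8+16=24 → Y

OQCY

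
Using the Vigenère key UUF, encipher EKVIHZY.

Repeat the key across the message: UUFUUFU
E(4)+U(20): 24 → Y
K(10)+U(20): 30≡4 → E
V(21)+F(5): 26≡0 → A
I(8)+U(20): 28≡2 → C
H(7)+U(20): 27≡1 → B
Z(25)+F(5): 30≡4 → E
Y(24)+U(20): 44≡18 → S

YEACBES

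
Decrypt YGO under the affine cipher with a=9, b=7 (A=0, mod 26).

ZXV

The inverse of 9 mod 26 is 3, since 9·3=27≡1. Apply D(y)=3·(y−7) mod 26:
Y(24): 3·(24−7)=51≡25 → Z
G(6): 3·(6−7)=-3≡23 → X
O(14): 3·(14−7)=21 → V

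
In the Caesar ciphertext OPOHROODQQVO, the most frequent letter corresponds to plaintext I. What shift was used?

The most frequent ciphertext letter is O (appears 5 times).
O is position 14; I is position 8.
Shift = 6.

6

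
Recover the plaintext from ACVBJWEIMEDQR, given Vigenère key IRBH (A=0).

SLUUBFDBENCJJ

Repeat the key across the ciphertext: IRBHIRBHIRBHI
A(0)−I(8): -8≡18 → S
C(2)−R(17): -15≡11 → L
V(21)−B(1): 20 → U
B(1)−H(7): -6≡20 → U
J(9)−I(8): 1 → B
W(22)−R(17): 5 → F
E(4)−B(1): 3 → D
I(8)−H(7): 1 → B
M(12)−I(8): 4 → E
E(4)−R(17): -13≡13 → N
D(3)−B(1): 2 → C
Q(16)−H(7): 9 → J
R(17)−I(8): 9 → J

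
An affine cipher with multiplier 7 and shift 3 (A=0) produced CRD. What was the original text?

LCA

The inverse of 7 mod 26 is 15, since 7·15=105≡1. Apply D(y)=15·(y−3) mod 26:
C(2): 15·(2−3)=-15≡11 → L
R(17): 15·(17−3)=210≡2 → C
D(3): 15·(3−3)=0 → A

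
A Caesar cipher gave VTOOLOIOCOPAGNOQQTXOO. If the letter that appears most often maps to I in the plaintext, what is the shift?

6

The most frequent ciphertext letter is O (appears 8 times).
O is position 14; I is position 8.
Shift = 6.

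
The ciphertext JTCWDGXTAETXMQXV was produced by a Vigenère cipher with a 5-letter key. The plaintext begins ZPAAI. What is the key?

Subtract each crib letter from the matching ciphertext letter (mod 26):
J(9)−Z(25)=-16≡10 → K
T(19)−P(15)=4 → E
C(2)−A(0)=2 → C
W(22)−A(0)=22 → W
D(3)−I(8)=-5≡21 → V

KECWV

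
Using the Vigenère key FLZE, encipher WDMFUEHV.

BOLJZPGZ

Repeat the key across the message: FLZEFLZE
W(22)+F(5): 27≡1 → B
D(3)+L(11): 14 → O
M(12)+Z(25): 37≡11 → L
F(5)+E(4): 9 → J
U(20)+F(5): 25 → Z
E(4)+L(11): 15 → P
H(7)+Z(25): 32≡6 → G
V(21)+E(4): 25 → Z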